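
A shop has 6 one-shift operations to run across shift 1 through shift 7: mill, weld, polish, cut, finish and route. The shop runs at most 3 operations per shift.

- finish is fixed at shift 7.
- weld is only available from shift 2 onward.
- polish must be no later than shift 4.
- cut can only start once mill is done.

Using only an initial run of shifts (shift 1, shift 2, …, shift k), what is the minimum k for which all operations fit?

The precedence chain requires at least 2 distinct shifts.
With at most 3 per shift and 6 operations, at least 2 shifts are needed.
finish can't be placed before shift 7, so the schedule must run through at least shift 7.
7 works (last occupied shift: shift 7): for example weld -> shift 2, finish -> shift 7, cut -> shift 2, route -> shift 1, mill -> shift 1, polish -> shift 1.

7 shifts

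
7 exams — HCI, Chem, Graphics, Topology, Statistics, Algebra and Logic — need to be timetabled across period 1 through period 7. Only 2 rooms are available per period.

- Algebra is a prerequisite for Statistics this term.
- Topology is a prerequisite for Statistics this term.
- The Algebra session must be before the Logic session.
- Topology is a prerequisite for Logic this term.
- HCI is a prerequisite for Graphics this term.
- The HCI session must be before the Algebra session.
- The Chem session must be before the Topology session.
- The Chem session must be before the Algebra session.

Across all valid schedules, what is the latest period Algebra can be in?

period 6

Precedence pushes Algebra to at least period 2; downstream work caps Algebra at period 6.
Algebra at period 6 is achievable: HCI=period 1; Topology=period 2; Statistics=period 7; Algebra=period 6; Graphics=period 2; Logic=period 7; Chem=period 1.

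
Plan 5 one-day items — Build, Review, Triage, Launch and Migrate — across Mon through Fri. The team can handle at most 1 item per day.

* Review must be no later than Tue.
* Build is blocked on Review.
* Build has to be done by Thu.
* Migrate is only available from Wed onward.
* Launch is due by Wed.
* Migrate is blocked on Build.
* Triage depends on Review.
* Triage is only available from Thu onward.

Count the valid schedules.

Splitting on Build: it can be Tue (2), Wed (4). Listing each branch's schedules as (Review, Triage, Launch, Migrate):
Build=Tue: (Mon,Thu,Wed,Fri) (Mon,Fri,Wed,Thu) — 2.
Build=Wed: (Mon,Thu,Tue,Fri) (Mon,Fri,Tue,Thu) (Tue,Thu,Mon,Fri) (Tue,Fri,Mon,Thu) — 4.
Summing: 2 + 4 = 6.

6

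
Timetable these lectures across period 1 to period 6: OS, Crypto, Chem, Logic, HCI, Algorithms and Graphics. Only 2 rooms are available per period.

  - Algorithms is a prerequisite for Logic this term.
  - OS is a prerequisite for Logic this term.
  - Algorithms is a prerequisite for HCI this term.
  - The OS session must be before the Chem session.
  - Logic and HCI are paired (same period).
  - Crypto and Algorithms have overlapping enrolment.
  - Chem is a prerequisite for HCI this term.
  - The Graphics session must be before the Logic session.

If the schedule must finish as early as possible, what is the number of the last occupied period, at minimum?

The precedence chain requires at least 3 distinct periods.
With at most 2 per period and 7 lectures, at least 4 periods are needed.
4 works (last occupied period: period 4): for example Algorithms -> period 1; Crypto -> period 4; Logic -> period 3; Graphics -> period 2; OS -> period 1; Chem -> period 2; HCI -> period 3.

period 4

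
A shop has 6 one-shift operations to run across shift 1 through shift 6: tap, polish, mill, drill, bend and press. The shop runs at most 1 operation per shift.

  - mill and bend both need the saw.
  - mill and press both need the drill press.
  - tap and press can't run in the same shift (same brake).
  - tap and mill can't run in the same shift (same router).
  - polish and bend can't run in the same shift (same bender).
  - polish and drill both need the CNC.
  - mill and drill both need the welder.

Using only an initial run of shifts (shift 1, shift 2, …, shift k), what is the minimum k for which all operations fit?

6

With at most 1 per shift and 6 operations, at least 6 shifts are needed.
6 works (last occupied shift: shift 6): for example polish=shift 2; mill=shift 3; press=shift 6; tap=shift 1; drill=shift 4; bend=shift 5.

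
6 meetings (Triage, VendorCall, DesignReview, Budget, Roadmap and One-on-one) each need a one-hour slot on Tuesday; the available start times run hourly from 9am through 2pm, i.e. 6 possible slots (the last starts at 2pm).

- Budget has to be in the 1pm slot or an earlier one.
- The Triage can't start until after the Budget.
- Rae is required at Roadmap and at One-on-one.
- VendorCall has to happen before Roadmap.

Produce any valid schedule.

VendorCall=9am, Roadmap=10am, DesignReview=9am, Triage=10am, One-on-one=9am, Budget=9am

Checking: VendorCall(9am) before Roadmap(10am); Budget(9am) before Triage(10am); Roadmap(10am) != One-on-one(9am); Budget=9am in [9am,1pm].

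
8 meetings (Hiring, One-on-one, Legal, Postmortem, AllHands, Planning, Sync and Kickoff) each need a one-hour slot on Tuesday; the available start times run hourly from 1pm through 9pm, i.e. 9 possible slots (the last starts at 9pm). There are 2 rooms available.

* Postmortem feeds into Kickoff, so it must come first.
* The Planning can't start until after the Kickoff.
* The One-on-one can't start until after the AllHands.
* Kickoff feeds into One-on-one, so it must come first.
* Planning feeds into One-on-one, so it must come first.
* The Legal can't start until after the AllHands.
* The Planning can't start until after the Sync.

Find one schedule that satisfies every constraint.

Sync in 2pm; One-on-one in 4pm; Hiring in 4pm; Kickoff in 2pm; Postmortem in 1pm; Planning in 3pm; Legal in 3pm; AllHands in 1pm

Checking: Sync(2pm) before Planning(3pm); Postmortem(1pm) before Kickoff(2pm); AllHands(1pm) before One-on-one(4pm); Kickoff(2pm) before Planning(3pm); Planning(3pm) before One-on-one(4pm); AllHands(1pm) before Legal(3pm); Kickoff(2pm) before One-on-one(4pm); max 2 per slot (cap 2).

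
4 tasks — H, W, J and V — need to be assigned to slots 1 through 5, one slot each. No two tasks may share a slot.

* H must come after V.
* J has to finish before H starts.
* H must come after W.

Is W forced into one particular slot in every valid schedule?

No

W can be 1 (e.g. H in 4, J in 2, V in 3, W in 1) or 2 (e.g. J in 1; V in 3; H in 4; W in 2).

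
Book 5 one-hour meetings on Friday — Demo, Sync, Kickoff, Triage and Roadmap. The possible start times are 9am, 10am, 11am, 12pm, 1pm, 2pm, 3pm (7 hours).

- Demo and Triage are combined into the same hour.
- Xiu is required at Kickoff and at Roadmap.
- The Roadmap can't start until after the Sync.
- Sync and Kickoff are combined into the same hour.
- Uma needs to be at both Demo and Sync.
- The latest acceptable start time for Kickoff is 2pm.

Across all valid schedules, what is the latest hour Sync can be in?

2pm

Downstream work caps Sync at 2pm.
Sync at 2pm is achievable: Demo=9am; Sync=2pm; Kickoff=2pm; Roadmap=3pm; Triage=9am.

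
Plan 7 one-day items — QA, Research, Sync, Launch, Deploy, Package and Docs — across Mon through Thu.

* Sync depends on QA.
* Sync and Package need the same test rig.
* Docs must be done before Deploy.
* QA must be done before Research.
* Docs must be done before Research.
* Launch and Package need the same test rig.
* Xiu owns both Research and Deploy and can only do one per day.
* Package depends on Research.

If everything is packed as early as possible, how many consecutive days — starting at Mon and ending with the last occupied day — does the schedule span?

The precedence chain requires at least 3 distinct days.
3 works (last occupied day: Wed): for example Deploy -> Wed; Research -> Tue; Package -> Wed; Launch -> Mon; Sync -> Tue; QA -> Mon; Docs -> Mon.

3 days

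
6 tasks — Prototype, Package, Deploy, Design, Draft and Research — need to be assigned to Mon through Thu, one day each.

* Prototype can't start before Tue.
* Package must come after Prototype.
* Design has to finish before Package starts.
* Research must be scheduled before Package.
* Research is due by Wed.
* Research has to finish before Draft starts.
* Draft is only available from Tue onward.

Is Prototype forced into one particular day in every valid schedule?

Prototype can be Tue (e.g. Prototype -> Tue, Research -> Mon, Draft -> Tue, Deploy -> Mon, Design -> Mon, Package -> Wed) or Wed (e.g. Deploy=Mon; Draft=Tue; Package=Thu; Design=Mon; Prototype=Wed; Research=Mon).

No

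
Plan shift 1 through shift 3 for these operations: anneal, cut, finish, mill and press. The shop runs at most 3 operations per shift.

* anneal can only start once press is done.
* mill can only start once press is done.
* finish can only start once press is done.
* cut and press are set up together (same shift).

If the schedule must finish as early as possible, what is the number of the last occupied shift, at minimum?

The precedence chain requires at least 2 distinct shifts.
With at most 3 per shift and 5 operations, at least 2 shifts are needed.
2 works (last occupied shift: shift 2): for example anneal=shift 2, mill=shift 2, press=shift 1, cut=shift 1, finish=shift 2.

shift 2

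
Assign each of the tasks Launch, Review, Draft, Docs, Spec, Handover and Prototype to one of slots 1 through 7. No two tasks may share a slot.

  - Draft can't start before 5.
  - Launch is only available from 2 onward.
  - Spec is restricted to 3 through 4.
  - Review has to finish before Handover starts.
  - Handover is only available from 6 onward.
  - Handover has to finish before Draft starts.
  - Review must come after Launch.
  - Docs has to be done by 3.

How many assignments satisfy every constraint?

Splitting on Launch: it can be 2 (5), 3 (2), 4 (2). Listing each branch's schedules as (Review, Draft, Docs, Spec, Handover, Prototype):
Launch=2: (3,7,1,4,6,5) (4,7,1,3,6,5) (5,7,1,3,6,4) (5,7,1,4,6,3) (5,7,3,4,6,1) — 5.
Launch=3: (5,7,1,4,6,2) (5,7,2,4,6,1) — 2.
Launch=4: (5,7,1,3,6,2) (5,7,2,3,6,1) — 2.
Summing: 5 + 2 + 2 = 9.

9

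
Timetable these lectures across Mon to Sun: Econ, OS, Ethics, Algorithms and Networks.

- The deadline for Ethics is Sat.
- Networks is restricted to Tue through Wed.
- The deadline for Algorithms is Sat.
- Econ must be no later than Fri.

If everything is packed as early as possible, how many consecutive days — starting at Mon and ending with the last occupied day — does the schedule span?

Networks can't be placed before Tue — that is day 2 counting from Mon — so the schedule must run through at least 2 days.
2 works (last occupied day: Tue): for example Networks=Tue; Ethics=Mon; Econ=Mon; OS=Mon; Algorithms=Mon.

2 days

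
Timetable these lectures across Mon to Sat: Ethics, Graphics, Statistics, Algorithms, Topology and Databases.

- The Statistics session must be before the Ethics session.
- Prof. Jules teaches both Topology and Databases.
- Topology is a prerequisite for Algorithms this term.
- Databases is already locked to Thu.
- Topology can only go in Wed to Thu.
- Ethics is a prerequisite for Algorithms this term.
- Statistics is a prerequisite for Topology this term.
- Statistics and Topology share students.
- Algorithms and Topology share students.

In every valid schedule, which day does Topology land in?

Wed

Topology's window is Wed–Thu.
Databases is fixed at Thu, and Topology can't share a day with Databases.
So Topology must be Wed.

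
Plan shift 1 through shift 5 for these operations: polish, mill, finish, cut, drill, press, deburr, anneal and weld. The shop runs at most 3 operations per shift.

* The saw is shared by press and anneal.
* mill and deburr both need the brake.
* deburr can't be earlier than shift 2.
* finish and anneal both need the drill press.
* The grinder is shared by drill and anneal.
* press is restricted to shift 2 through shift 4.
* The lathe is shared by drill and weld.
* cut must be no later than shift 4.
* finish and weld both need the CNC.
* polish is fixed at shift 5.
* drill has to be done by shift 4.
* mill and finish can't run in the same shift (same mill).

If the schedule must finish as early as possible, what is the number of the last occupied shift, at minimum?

5

With at most 3 per shift and 9 operations, at least 3 shifts are needed.
polish can't be placed before shift 5, so the schedule must run through at least shift 5.
5 works (last occupied shift: shift 5): for example deburr in shift 2; polish in shift 5; weld in shift 3; drill in shift 1; mill in shift 1; cut in shift 1; anneal in shift 3; finish in shift 2; press in shift 2.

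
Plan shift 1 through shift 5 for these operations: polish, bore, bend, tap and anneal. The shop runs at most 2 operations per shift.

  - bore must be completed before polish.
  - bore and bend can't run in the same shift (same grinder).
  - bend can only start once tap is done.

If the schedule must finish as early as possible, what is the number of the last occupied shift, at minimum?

3

The precedence chain requires at least 2 distinct shifts.
With at most 2 per shift and 5 operations, at least 3 shifts are needed.
3 works (last occupied shift: shift 3): for example bend in shift 2; polish in shift 2; bore in shift 1; anneal in shift 3; tap in shift 1.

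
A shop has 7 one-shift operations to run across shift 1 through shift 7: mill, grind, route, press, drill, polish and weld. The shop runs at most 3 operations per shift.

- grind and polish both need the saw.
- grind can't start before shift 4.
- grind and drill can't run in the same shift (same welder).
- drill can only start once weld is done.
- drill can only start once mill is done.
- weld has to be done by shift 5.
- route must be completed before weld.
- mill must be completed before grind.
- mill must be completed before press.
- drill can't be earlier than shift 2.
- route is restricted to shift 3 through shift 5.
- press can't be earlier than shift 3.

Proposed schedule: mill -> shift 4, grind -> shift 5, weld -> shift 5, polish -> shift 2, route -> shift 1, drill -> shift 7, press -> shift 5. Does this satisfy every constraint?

Invalid. route is restricted to shift 3 through shift 5.

The shop runs at most 3 operations per shift — holds.
drill can only start once weld is done — holds.
drill can't be earlier than shift 2 — holds.
route is restricted to shift 3 through shift 5 — violated.
grind and drill can't run in the same shift (same welder) — holds.
grind can't start before shift 4 — holds.
mill must be completed before grind — holds.
drill can only start once mill is done — holds.
press can't be earlier than shift 3 — holds.
mill must be completed before press — holds.
grind and polish both need the saw — holds.
weld has to be done by shift 5 — holds.
route must be completed before weld — holds.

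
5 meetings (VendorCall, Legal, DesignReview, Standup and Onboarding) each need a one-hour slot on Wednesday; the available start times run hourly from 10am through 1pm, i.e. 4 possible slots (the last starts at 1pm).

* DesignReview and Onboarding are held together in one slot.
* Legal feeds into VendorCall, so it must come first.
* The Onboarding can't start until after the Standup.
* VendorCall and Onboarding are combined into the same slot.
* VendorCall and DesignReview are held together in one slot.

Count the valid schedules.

14

Splitting on VendorCall: it can be 11am (1), 12pm (4), 1pm (9). Listing each branch's schedules as (Legal, DesignReview, Standup, Onboarding):
VendorCall=11am: (10am,11am,10am,11am) — 1.
VendorCall=12pm: (10am,12pm,10am,12pm) (10am,12pm,11am,12pm) (11am,12pm,10am,12pm) (11am,12pm,11am,12pm) — 4.
VendorCall=1pm: (10am,1pm,10am,1pm) (10am,1pm,11am,1pm) (10am,1pm,12pm,1pm) (11am,1pm,10am,1pm) (11am,1pm,11am,1pm) (11am,1pm,12pm,1pm) (12pm,1pm,10am,1pm) (12pm,1pm,11am,1pm) (12pm,1pm,12pm,1pm) — 9.
Summing: 1 + 4 + 9 = 14.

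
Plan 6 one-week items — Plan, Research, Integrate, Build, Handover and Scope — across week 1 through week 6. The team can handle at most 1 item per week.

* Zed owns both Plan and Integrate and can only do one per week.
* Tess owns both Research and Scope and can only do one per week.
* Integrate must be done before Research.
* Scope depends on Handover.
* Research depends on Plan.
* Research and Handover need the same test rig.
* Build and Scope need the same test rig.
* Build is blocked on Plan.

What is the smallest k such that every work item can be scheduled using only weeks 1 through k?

6

The precedence chain requires at least 2 distinct weeks.
With at most 1 per week and 6 work items, at least 6 weeks are needed.
6 works (last occupied week: week 6): for example Scope in week 6; Handover in week 5; Integrate in week 2; Build in week 4; Research in week 3; Plan in week 1.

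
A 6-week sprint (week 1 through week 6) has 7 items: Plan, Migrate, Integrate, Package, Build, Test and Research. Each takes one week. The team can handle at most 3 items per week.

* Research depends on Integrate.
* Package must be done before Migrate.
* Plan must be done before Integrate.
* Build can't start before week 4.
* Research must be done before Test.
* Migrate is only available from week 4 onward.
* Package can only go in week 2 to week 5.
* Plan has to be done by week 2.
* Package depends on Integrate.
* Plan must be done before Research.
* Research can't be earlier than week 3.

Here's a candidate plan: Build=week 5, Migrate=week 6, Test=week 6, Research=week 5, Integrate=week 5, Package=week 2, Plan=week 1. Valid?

Package must be done before Migrate — holds.
Migrate is only available from week 4 onward — holds.
Build can't start before week 4 — holds.
Plan must be done before Research — holds.
The team can handle at most 3 items per week — holds.
Package depends on Integrate — violated.
Research must be done before Test — holds.
Plan has to be done by week 2 — holds.
Plan must be done before Integrate — holds.
Research depends on Integrate — violated.
Package can only go in week 2 to week 5 — holds.
Research can't be earlier than week 3 — holds.

No. Package depends on Integrate is not satisfied.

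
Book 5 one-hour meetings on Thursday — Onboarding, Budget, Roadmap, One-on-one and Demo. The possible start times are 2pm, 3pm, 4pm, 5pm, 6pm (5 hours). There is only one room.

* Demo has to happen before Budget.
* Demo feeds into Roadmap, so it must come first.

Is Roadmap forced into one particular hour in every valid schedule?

No

Roadmap can be 3pm (e.g. Budget=4pm; Onboarding=5pm; Roadmap=3pm; One-on-one=6pm; Demo=2pm) or 4pm (e.g. Budget=3pm; Roadmap=4pm; One-on-one=6pm; Demo=2pm; Onboarding=5pm).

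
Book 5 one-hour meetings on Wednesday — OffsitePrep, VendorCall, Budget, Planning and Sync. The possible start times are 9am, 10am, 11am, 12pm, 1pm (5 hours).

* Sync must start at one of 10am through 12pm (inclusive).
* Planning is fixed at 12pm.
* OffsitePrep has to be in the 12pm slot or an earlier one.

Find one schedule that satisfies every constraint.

Planning in 12pm; Sync in 10am; VendorCall in 9am; Budget in 9am; OffsitePrep in 9am

Checking: Planning=12pm in [12pm,12pm]; OffsitePrep=9am in [9am,12pm]; Sync=10am in [10am,12pm].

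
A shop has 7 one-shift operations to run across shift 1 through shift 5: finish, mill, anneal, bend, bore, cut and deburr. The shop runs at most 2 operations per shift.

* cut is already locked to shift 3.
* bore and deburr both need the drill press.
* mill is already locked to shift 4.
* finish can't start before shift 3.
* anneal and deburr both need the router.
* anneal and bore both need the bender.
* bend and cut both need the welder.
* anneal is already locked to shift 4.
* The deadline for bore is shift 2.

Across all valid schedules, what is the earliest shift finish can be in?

shift 3

Finish is available from shift 3.
finish at shift 3 is achievable: anneal -> shift 4; bore -> shift 1; cut -> shift 3; bend -> shift 1; deburr -> shift 2; finish -> shift 3; mill -> shift 4.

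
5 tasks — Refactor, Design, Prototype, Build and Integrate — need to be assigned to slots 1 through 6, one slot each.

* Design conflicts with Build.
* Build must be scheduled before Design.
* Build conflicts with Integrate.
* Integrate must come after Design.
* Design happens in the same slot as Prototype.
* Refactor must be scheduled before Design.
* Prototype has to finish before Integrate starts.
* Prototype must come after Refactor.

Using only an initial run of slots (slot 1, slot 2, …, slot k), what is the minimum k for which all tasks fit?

3 slots

The precedence chain requires at least 3 distinct slots.
3 works (last occupied slot: 3): for example Design -> 2; Integrate -> 3; Prototype -> 2; Refactor -> 1; Build -> 1.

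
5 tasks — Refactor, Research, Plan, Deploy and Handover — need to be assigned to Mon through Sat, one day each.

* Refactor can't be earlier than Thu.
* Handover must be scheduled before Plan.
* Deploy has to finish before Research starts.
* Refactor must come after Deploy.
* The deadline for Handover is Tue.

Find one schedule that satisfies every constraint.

Plan=Tue, Refactor=Thu, Research=Tue, Handover=Mon, Deploy=Mon

Checking: Handover(Mon) before Plan(Tue); Deploy(Mon) before Refactor(Thu); Deploy(Mon) before Research(Tue); Refactor=Thu in [Thu,Sat]; Handover=Mon in [Mon,Tue].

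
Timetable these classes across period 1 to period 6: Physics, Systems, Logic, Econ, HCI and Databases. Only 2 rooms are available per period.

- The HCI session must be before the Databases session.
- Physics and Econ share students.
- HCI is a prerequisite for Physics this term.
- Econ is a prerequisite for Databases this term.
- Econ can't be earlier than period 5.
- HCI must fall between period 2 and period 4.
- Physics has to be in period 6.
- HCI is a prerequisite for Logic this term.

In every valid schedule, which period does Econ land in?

period 5

Econ's window is period 5–period 6.
Physics is fixed at period 6, and Econ can't share a period with Physics.
So Econ must be period 5.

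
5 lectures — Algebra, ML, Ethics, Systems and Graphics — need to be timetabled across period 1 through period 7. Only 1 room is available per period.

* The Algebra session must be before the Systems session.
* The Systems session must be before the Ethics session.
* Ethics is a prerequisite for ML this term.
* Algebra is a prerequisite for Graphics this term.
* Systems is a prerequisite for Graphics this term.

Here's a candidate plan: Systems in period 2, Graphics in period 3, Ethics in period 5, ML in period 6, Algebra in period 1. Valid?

Valid

Algebra is a prerequisite for Graphics this term — holds.
The Algebra session must be before the Systems session — holds.
Ethics is a prerequisite for ML this term — holds.
The Systems session must be before the Ethics session — holds.
Only 1 room is available per period — holds.
Systems is a prerequisite for Graphics this term — holds.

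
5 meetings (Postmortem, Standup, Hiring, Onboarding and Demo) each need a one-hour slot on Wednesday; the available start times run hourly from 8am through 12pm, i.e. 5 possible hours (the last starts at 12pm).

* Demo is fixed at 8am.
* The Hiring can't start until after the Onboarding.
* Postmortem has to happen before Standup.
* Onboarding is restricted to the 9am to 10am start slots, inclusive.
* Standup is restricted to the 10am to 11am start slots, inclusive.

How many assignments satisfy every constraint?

Splitting on Postmortem: it can be 8am (10), 9am (10), 10am (5). Listing each branch's schedules as (Standup, Hiring, Onboarding, Demo):
Postmortem=8am: (10am,10am,9am,8am) (10am,11am,9am,8am) (10am,11am,10am,8am) (10am,12pm,9am,8am) (10am,12pm,10am,8am) (11am,10am,9am,8am) (11am,11am,9am,8am) (11am,11am,10am,8am) (11am,12pm,9am,8am) (11am,12pm,10am,8am) — 10.
Postmortem=9am: (10am,10am,9am,8am) (10am,11am,9am,8am) (10am,11am,10am,8am) (10am,12pm,9am,8am) (10am,12pm,10am,8am) (11am,10am,9am,8am) (11am,11am,9am,8am) (11am,11am,10am,8am) (11am,12pm,9am,8am) (11am,12pm,10am,8am) — 10.
Postmortem=10am: (11am,10am,9am,8am) (11am,11am,9am,8am) (11am,11am,10am,8am) (11am,12pm,9am,8am) (11am,12pm,10am,8am) — 5.
Summing: 10 + 10 + 5 = 25.

25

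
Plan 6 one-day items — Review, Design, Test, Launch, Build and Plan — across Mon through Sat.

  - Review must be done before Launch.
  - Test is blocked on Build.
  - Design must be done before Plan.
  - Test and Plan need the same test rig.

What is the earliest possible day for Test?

Tue

Precedence pushes Test to at least Tue.
Test at Tue is achievable: Design -> Mon, Build -> Mon, Plan -> Wed, Test -> Tue, Review -> Mon, Launch -> Tue.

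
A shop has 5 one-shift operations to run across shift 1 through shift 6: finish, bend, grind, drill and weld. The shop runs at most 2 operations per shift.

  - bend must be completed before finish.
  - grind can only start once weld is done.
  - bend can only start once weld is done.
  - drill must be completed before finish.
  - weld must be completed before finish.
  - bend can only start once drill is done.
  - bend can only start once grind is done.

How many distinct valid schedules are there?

Splitting on finish: it can be shift 4 (2), shift 5 (11), shift 6 (35). Listing each branch's schedules as (bend, grind, drill, weld) by shift number:
finish=shift 4: (3,2,1,1) (3,2,2,1) — 2.
finish=shift 5: (3,2,1,1) (3,2,2,1) (4,2,1,1) (4,2,2,1) (4,2,3,1) (4,3,1,1) (4,3,1,2) (4,3,2,1) (4,3,2,2) (4,3,3,1) (4,3,3,2) — 11.
finish=shift 6: (3,2,1,1) (3,2,2,1) (4,2,1,1) (4,2,2,1) (4,2,3,1) (4,3,1,1) (4,3,1,2) (4,3,2,1) (4,3,2,2) (4,3,3,1) (4,3,3,2) (5,2,1,1) (5,2,2,1) (5,2,3,1) (5,2,4,1) (5,3,1,1) (5,3,1,2) (5,3,2,1) (5,3,2,2) (5,3,3,1) (5,3,3,2) (5,3,4,1) (5,3,4,2) (5,4,1,1) (5,4,1,2) (5,4,1,3) (5,4,2,1) (5,4,2,2) (5,4,2,3) (5,4,3,1) (5,4,3,2) (5,4,3,3) (5,4,4,1) (5,4,4,2) (5,4,4,3) — 35.
Summing: 2 + 11 + 35 = 48.

48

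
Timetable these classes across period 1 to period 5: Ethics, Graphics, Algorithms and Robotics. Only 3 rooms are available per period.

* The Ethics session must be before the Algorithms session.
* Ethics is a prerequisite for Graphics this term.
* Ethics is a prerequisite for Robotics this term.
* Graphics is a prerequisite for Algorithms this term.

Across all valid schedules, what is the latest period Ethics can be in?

Downstream work caps Ethics at period 3.
Ethics at period 3 is achievable: Ethics -> period 3, Robotics -> period 4, Algorithms -> period 5, Graphics -> period 4.

period 3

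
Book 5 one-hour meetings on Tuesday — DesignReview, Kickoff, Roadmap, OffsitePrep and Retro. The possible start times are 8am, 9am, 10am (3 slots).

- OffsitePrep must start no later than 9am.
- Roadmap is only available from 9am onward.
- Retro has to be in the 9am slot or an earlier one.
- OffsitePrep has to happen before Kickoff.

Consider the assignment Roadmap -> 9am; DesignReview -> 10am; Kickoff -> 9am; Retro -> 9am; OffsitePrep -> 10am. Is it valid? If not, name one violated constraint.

Invalid. OffsitePrep has to happen before Kickoff.

Roadmap is only available from 9am onward — holds.
Retro has to be in the 9am slot or an earlier one — holds.
OffsitePrep must start no later than 9am — violated.
OffsitePrep has to happen before Kickoff — violated.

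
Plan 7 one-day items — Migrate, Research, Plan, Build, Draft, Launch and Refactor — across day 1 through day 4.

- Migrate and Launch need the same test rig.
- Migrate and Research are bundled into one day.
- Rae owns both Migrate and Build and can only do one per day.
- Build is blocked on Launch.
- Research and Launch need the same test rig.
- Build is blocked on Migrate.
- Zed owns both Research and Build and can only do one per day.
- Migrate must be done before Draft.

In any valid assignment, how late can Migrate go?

day 3

Downstream work caps Migrate at day 3.
Migrate at day 3 is achievable: Refactor=day 1, Draft=day 4, Launch=day 1, Migrate=day 3, Research=day 3, Plan=day 1, Build=day 4.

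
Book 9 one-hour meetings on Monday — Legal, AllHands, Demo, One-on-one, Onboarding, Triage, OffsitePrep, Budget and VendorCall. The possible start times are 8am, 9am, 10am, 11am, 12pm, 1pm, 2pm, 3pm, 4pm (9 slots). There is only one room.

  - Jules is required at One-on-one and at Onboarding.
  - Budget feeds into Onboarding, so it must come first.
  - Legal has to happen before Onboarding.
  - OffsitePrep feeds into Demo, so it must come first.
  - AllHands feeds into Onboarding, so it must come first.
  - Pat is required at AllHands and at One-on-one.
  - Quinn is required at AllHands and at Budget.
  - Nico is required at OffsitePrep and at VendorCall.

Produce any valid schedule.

Triage -> 3pm, OffsitePrep -> 12pm, Budget -> 10am, Onboarding -> 11am, VendorCall -> 4pm, Legal -> 8am, AllHands -> 9am, Demo -> 1pm, One-on-one -> 2pm

Checking: Budget(10am) before Onboarding(11am); AllHands(9am) before Onboarding(11am); OffsitePrep(12pm) before Demo(1pm); Legal(8am) before Onboarding(11am); AllHands(9am) != Budget(10am); AllHands(9am) != One-on-one(2pm); OffsitePrep(12pm) != VendorCall(4pm); One-on-one(2pm) != Onboarding(11am); max 1 per slot (cap 1).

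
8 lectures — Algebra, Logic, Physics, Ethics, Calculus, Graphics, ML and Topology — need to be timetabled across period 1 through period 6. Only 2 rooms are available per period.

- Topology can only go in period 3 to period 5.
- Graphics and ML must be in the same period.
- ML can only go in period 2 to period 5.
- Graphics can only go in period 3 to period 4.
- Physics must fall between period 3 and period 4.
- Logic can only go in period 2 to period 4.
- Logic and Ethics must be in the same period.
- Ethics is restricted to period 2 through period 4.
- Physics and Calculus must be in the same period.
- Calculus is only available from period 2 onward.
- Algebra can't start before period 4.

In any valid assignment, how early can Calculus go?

Calculus is available from period 2; Calculus must be in the same period as Physics, which can't be before period 3, so Calculus is at least period 3; Calculus must be in the same period as Physics, which can't be after period 4, so Calculus is at most period 4.
Calculus at period 3 is achievable: Logic=period 2, Algebra=period 5, Physics=period 3, Calculus=period 3, Ethics=period 2, ML=period 4, Topology=period 5, Graphics=period 4.

period 3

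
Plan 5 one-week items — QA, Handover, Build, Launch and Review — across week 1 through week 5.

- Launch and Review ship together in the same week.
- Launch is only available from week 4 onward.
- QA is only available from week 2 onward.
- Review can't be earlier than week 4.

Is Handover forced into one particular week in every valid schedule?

No

Handover can be week 1 (e.g. Build in week 1, Review in week 4, Launch in week 4, Handover in week 1, QA in week 2) or week 2 (e.g. Build in week 1; QA in week 2; Review in week 4; Launch in week 4; Handover in week 2).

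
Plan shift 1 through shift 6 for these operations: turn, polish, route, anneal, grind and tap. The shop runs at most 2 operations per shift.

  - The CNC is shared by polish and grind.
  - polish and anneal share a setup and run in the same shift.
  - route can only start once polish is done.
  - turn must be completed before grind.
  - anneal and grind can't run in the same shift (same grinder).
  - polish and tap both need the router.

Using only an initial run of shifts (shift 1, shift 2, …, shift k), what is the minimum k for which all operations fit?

3 shifts

The precedence chain requires at least 2 distinct shifts.
With at most 2 per shift and 6 operations, at least 3 shifts are needed.
3 works (last occupied shift: shift 3): for example turn=shift 1, grind=shift 3, route=shift 3, anneal=shift 2, polish=shift 2, tap=shift 1.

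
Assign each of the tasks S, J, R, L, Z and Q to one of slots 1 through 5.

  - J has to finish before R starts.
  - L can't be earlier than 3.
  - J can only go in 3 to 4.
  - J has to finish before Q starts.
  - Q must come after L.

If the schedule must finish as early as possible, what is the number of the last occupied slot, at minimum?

The precedence chain requires at least 2 distinct slots.
Propagating the time windows through the other constraints, R can't land before 4, so the schedule must run through at least slot 4.
4 works (last occupied slot: 4): for example S=1; J=3; L=3; Q=4; R=4; Z=1.

slot 4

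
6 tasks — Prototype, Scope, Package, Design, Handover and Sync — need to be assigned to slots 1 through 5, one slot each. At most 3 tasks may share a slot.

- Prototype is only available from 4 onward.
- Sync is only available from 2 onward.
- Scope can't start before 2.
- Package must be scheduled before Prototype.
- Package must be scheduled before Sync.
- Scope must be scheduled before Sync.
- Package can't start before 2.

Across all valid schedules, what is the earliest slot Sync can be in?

3

Sync is available from 2; precedence pushes Sync to at least 3.
Sync at 3 is achievable: Scope -> 2, Design -> 1, Package -> 2, Sync -> 3, Handover -> 1, Prototype -> 4.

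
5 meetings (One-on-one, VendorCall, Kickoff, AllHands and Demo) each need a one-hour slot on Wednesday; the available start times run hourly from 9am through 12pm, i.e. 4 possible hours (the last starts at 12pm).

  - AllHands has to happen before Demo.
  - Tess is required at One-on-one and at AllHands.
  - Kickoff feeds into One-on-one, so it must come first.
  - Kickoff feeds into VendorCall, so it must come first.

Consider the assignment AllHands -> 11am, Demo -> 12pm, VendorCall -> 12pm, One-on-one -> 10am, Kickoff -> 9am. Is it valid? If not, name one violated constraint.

Kickoff feeds into VendorCall, so it must come first — holds.
Kickoff feeds into One-on-one, so it must come first — holds.
AllHands has to happen before Demo — holds.
Tess is required at One-on-one and at AllHands — holds.

Valid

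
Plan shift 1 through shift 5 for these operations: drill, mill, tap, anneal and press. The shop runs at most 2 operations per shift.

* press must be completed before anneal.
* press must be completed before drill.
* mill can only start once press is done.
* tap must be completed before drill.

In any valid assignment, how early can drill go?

Precedence pushes drill to at least shift 2.
drill at shift 2 is achievable: anneal=shift 3; mill=shift 2; press=shift 1; drill=shift 2; tap=shift 1.

shift 2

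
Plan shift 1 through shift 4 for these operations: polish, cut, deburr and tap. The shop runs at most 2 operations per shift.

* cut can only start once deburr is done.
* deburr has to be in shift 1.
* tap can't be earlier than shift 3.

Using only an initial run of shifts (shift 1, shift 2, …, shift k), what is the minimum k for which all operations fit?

The precedence chain requires at least 2 distinct shifts.
With at most 2 per shift and 4 operations, at least 2 shifts are needed.
tap can't be placed before shift 3, so the schedule must run through at least shift 3.
3 works (last occupied shift: shift 3): for example deburr -> shift 1; tap -> shift 3; cut -> shift 2; polish -> shift 1.

3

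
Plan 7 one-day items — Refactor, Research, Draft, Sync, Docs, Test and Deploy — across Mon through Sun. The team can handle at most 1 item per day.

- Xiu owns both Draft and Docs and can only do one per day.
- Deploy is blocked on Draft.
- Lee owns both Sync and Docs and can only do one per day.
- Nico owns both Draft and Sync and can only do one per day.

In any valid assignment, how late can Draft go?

Downstream work caps Draft at Sat.
Draft at Sat is achievable: Docs in Thu; Draft in Sat; Deploy in Sun; Refactor in Mon; Research in Tue; Test in Fri; Sync in Wed.

Sat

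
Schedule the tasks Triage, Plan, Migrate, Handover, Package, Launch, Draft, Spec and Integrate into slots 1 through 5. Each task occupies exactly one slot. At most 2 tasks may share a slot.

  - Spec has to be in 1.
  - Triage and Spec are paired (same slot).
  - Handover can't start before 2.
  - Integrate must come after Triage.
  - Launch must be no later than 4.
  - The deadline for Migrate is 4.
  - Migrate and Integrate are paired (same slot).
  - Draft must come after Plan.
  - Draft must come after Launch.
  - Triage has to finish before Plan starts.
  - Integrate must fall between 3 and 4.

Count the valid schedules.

42

Splitting on Plan: it can be 2 (24), 3 (9), 4 (9). Listing each branch's schedules as (Triage, Migrate, Handover, Package, Launch, Draft, Spec, Integrate):
Plan=2: (1,3,2,4,4,5,1,3) (1,3,2,5,4,5,1,3) (1,3,4,2,4,5,1,3) (1,3,4,4,2,5,1,3) (1,3,4,5,2,4,1,3) (1,3,4,5,2,5,1,3) (1,3,4,5,4,5,1,3) (1,3,5,2,4,5,1,3) (1,3,5,4,2,4,1,3) (1,3,5,4,2,5,1,3) (1,3,5,4,4,5,1,3) (1,3,5,5,2,4,1,3) (1,4,2,3,3,5,1,4) (1,4,2,5,3,5,1,4) (1,4,3,2,3,5,1,4) (1,4,3,3,2,5,1,4) (1,4,3,5,2,3,1,4) (1,4,3,5,2,5,1,4) (1,4,3,5,3,5,1,4) (1,4,5,2,3,5,1,4) (1,4,5,3,2,3,1,4) (1,4,5,3,2,5,1,4) (1,4,5,3,3,5,1,4) (1,4,5,5,2,3,1,4) — 24.
Plan=3: (1,4,2,2,3,5,1,4) (1,4,2,3,2,5,1,4) (1,4,2,5,2,5,1,4) (1,4,2,5,3,5,1,4) (1,4,3,2,2,5,1,4) (1,4,3,5,2,5,1,4) (1,4,5,2,2,5,1,4) (1,4,5,2,3,5,1,4) (1,4,5,3,2,5,1,4) — 9.
Plan=4: (1,3,2,2,4,5,1,3) (1,3,2,4,2,5,1,3) (1,3,2,5,2,5,1,3) (1,3,2,5,4,5,1,3) (1,3,4,2,2,5,1,3) (1,3,4,5,2,5,1,3) (1,3,5,2,2,5,1,3) (1,3,5,2,4,5,1,3) (1,3,5,4,2,5,1,3) — 9.
Summing: 24 + 9 + 9 = 42.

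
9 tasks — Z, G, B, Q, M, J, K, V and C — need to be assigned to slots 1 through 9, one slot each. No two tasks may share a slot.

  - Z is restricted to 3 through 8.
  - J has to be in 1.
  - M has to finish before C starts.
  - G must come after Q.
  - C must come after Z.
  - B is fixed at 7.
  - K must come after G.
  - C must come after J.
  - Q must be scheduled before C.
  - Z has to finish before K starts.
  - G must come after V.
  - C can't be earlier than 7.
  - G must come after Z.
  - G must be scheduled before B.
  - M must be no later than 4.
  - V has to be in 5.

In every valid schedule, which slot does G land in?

6

V is fixed at 5 and must come before G, so G is at least 6.
B is fixed at 7 and must come after G, so G is at most 6.
So G must be 6.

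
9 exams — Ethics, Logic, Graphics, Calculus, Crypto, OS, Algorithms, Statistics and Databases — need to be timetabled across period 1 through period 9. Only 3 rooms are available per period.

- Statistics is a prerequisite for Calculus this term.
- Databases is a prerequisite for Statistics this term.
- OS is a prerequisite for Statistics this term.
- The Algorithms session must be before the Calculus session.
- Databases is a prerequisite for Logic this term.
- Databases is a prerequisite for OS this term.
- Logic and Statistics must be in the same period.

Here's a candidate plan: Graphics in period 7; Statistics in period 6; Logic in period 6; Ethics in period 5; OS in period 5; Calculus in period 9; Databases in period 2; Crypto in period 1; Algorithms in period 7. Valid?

Valid

Only 3 rooms are available per period — holds.
Statistics is a prerequisite for Calculus this term — holds.
Databases is a prerequisite for OS this term — holds.
Logic and Statistics must be in the same period — holds.
The Algorithms session must be before the Calculus session — holds.
Databases is a prerequisite for Logic this term — holds.
OS is a prerequisite for Statistics this term — holds.
Databases is a prerequisite for Statistics this term — holds.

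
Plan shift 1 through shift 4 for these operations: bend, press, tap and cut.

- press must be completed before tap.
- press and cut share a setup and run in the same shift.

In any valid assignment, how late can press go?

Downstream work caps press at shift 3.
press at shift 3 is achievable: tap=shift 4, bend=shift 1, press=shift 3, cut=shift 3.

shift 3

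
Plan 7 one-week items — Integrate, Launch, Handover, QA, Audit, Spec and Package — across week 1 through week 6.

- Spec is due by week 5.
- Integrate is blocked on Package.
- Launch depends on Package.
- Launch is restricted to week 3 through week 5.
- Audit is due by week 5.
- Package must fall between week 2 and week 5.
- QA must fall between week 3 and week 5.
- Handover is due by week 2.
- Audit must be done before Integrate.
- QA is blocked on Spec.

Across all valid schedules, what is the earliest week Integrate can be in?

week 3

Precedence pushes Integrate to at least week 3.
Integrate at week 3 is achievable: Spec -> week 1, Audit -> week 1, Integrate -> week 3, Launch -> week 3, Handover -> week 1, Package -> week 2, QA -> week 3.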